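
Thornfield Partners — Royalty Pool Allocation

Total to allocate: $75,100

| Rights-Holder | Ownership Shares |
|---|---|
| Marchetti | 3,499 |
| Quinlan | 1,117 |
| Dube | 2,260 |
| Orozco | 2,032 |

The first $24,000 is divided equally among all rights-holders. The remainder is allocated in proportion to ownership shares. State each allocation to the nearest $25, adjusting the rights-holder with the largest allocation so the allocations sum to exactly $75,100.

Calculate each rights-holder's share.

Marchetti: $26,075 · Quinlan: $12,400 · Dube: $18,975 · Orozco: $17,650

Equal tier: $24,000 ÷ 4 = $6,000 apiece.
Remainder $51,100 by ownership shares (total 8,908): Marchetti 20,071.72 → $20,075; Quinlan 6,407.58 → $6,400; Dube 12,964.30 → $12,975; Orozco 11,656.40 → $11,650.
Totals: Marchetti $6,000 + $20,075 = $26,075; Quinlan $6,000 + $6,400 = $12,400; Dube $6,000 + $12,975 = $18,975; Orozco $6,000 + $11,650 = $17,650.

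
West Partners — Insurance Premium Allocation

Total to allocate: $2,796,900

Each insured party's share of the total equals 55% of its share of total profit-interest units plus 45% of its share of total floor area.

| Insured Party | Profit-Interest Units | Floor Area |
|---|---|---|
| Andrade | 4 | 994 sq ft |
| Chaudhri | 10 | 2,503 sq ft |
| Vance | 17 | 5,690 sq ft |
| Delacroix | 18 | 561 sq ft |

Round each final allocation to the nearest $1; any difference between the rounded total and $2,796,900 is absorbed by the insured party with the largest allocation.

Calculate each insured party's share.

Totals — profit-interest units 49, floor area 9,748.
Blended shares (55% profit-interest units + 45% floor area): Andrade 0.0908; Chaudhri 0.2278; Vance 0.4535; Delacroix 0.2279.
Unrounded shares: Andrade 253,914.59; Chaudhri 637,110.54; Vance 1,268,353.85; Delacroix 637,521.01.
After rounding ($1): Andrade $253,915; Chaudhri $637,111; Vance $1,268,354; Delacroix $637,521. Sum = $2,796,901.
Difference $2,796,900 − $2,796,901 = −$1 applied to largest allocation (Vance): Vance becomes $1,268,353.

Andrade: $253,915 | Chaudhri: $637,111 | Vance: $1,268,353 | Delacroix: $637,521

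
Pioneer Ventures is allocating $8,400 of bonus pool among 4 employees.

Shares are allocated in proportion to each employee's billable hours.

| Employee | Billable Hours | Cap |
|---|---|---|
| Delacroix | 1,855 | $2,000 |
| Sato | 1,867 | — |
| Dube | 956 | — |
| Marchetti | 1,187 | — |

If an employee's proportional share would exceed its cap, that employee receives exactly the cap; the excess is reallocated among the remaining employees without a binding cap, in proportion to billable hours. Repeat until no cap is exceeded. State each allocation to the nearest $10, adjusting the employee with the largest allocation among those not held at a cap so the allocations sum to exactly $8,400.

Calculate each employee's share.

Billable hours total: 5,865.
Pro-rata shares before constraints: Delacroix 2,656.78; Sato 2,673.96; Dube 1,369.21; Marchetti 1,700.05.
Capped: Delacroix ($2,000); balance $6,400 reallocated over remaining billable hours 4,010.
Redistributed shares: Sato 2,979.75 → $2,980; Dube 1,525.79 → $1,530; Marchetti 1,894.46 → $1,890.

Delacroix: $2,000 · Sato: $2,980 · Dube: $1,530 · Marchetti: $1,890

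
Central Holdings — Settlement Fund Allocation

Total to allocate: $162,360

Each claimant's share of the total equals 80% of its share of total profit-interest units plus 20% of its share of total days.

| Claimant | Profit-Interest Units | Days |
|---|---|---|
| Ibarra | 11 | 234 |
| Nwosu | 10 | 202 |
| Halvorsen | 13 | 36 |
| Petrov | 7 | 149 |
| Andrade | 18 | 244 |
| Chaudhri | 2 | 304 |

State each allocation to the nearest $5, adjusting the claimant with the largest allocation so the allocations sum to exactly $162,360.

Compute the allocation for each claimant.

Ibarra: $29,920 | Nwosu: $26,905 | Halvorsen: $28,680 | Petrov: $19,045 | Andrade: $45,105 | Chaudhri: $12,705

Totals — profit-interest units 61, days 1,169.
Blended shares (80% profit-interest units + 20% days): Ibarra 0.1843; Nwosu 0.1657; Halvorsen 0.1767; Petrov 0.1173; Andrade 0.2778; Chaudhri 0.0782.
Raw shares: Ibarra 29,922.38; Nwosu 26,904.19; Halvorsen 28,681.04; Petrov 19,044.04; Andrade 45,105.34; Chaudhri 12,703.01.
At nearest $5: Ibarra $29,920; Nwosu $26,905; Halvorsen $28,680; Petrov $19,045; Andrade $45,105; Chaudhri $12,705. Sum = $162,360.
Rounded total matches; no reconciliation needed.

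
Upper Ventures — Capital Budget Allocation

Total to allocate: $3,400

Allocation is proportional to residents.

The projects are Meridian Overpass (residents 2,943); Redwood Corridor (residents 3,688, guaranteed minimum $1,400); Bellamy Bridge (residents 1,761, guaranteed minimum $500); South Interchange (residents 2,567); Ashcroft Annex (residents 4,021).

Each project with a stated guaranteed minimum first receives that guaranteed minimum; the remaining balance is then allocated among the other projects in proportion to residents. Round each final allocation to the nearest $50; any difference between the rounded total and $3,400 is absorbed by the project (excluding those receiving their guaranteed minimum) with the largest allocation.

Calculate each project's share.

Meridian Overpass: $450 | Redwood Corridor: $1,400 | Bellamy Bridge: $500 | South Interchange: $400 | Ashcroft Annex: $650

Guaranteed amounts: Redwood Corridor $1,400; Bellamy Bridge $500. Residual $1,500.
Residual split over remaining residents 9,531: Meridian Overpass 463.17 → $450; South Interchange 404.00 → $400; Ashcroft Annex 632.83 → $650.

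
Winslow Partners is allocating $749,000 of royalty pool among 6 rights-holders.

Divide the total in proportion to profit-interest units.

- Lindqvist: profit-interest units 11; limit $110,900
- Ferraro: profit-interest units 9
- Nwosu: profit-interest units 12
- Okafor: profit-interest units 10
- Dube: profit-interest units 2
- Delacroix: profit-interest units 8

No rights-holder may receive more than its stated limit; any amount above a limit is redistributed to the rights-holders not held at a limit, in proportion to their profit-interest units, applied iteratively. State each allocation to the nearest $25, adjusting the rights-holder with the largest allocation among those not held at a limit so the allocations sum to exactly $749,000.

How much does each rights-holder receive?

Lindqvist: $110,900 · Ferraro: $140,075 · Nwosu: $186,775 · Okafor: $155,625 · Dube: $31,125 · Delacroix: $124,500

Profit-interest units total: 52.
Unconstrained shares: Lindqvist 158,442.31; Ferraro 129,634.62; Nwosu 172,846.15; Okafor 144,038.46; Dube 28,807.69; Delacroix 115,230.77.
Held at cap: Lindqvist ($110,900); residual $638,100 reallocated over remaining profit-interest units 41.
Remaining shares: Ferraro 140,070.73 → $140,075; Nwosu 186,760.98 → $186,750; Okafor 155,634.15 → $155,625; Dube 31,126.83 → $31,125; Delacroix 124,507.32 → $124,500.
Rounding difference +$25 applied to Nwosu → $186,775.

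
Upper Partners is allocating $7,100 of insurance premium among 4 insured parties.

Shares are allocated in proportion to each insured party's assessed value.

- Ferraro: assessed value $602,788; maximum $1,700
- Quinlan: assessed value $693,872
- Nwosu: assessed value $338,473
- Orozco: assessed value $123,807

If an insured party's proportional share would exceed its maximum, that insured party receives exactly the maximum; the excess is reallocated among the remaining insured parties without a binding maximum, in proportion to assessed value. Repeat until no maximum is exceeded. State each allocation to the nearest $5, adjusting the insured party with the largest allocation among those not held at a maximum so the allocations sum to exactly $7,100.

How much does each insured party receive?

Ferraro: $1,700 | Quinlan: $3,240 | Nwosu: $1,580 | Orozco: $580

Assessed value total: 1,758,940.
Unconstrained shares: Ferraro 2,433.17; Quinlan 2,800.83; Nwosu 1,366.25; Orozco 499.75.
Capped: Ferraro ($1,700); residual $5,400 reallocated over remaining assessed value 1,156,152.
Remaining shares: Quinlan 3,240.84 → $3,240; Nwosu 1,580.89 → $1,580; Orozco 578.26 → $580.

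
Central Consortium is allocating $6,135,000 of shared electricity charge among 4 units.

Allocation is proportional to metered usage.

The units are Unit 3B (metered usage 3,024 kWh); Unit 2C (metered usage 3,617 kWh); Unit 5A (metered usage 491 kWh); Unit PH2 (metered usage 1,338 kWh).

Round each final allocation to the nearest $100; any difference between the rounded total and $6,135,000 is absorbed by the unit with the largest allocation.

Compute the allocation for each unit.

Combined metered usage = 8,470.
Proportional shares: Unit 3B 3,024/8,470 × $6,135,000 = 2,190,347.11; Unit 2C 3,617/8,470 × $6,135,000 = 2,619,869.54; Unit 5A 491/8,470 × $6,135,000 = 355,641.68; Unit PH2 1,338/8,470 × $6,135,000 = 969,141.68.
At nearest $100: Unit 3B $2,190,300; Unit 2C $2,619,900; Unit 5A $355,600; Unit PH2 $969,100. Sum = $6,134,900.
Difference $6,135,000 − $6,134,900 = +$100 applied to largest allocation (Unit 2C): Unit 2C becomes $2,620,000.

Unit 3B: $2,190,300; Unit 2C: $2,620,000; Unit 5A: $355,600; Unit PH2: $969,100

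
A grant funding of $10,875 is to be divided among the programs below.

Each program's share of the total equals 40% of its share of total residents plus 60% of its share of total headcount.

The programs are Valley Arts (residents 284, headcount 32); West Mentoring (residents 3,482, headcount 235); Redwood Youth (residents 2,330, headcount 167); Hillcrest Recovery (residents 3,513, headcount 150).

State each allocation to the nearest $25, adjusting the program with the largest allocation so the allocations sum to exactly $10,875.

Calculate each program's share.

Residents total 9,609; headcount total 584.
Composite weights (40% residents + 60% headcount): Valley Arts 0.0447; West Mentoring 0.3864; Redwood Youth 0.2686; Hillcrest Recovery 0.3003.
Proportional shares: Valley Arts 486.10; West Mentoring 4,201.95; Redwood Youth 2,920.67; Hillcrest Recovery 3,266.28.
After rounding ($25): Valley Arts $475; West Mentoring $4,200; Redwood Youth $2,925; Hillcrest Recovery $3,275. Sum = $10,875.
Sum already equals the total — no adjustment.

Valley Arts: $475; West Mentoring: $4,200; Redwood Youth: $2,925; Hillcrest Recovery: $3,275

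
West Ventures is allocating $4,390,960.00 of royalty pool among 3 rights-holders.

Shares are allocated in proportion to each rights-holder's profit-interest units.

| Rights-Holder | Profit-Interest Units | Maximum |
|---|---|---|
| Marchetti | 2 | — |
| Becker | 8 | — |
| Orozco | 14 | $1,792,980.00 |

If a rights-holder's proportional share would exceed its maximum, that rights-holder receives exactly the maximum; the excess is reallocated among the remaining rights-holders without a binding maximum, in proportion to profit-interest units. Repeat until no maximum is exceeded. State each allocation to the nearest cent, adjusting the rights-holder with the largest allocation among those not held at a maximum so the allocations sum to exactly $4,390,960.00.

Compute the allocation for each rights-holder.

Marchetti: $519,596.00 · Becker: $2,078,384.00 · Orozco: $1,792,980.00

Profit-interest units total: 24.
Unconstrained shares: Marchetti 365,913.3333; Becker 1,463,653.3333; Orozco 2,561,393.3333.
Cap binds for Orozco ($1,792,980.00); remaining pool $2,597,980.00 reallocated over remaining profit-interest units 10.
Remaining shares: Marchetti 519,596.0000 → $519,596.00; Becker 2,078,384.0000 → $2,078,384.00.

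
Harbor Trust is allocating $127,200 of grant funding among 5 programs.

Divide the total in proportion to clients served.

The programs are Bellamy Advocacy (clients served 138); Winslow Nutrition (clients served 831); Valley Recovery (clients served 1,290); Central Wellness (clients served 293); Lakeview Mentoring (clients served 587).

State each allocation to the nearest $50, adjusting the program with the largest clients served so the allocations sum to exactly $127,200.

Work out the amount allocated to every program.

Clients served total: 138 + 831 + 1,290 + 293 + 587 = 3,139.
Proportional shares: Bellamy Advocacy 5,592.10; Winslow Nutrition 33,674.16; Valley Recovery 52,273.97; Central Wellness 11,873.08; Lakeview Mentoring 23,786.68.
After rounding ($50): Bellamy Advocacy $5,600; Winslow Nutrition $33,650; Valley Recovery $52,250; Central Wellness $11,850; Lakeview Mentoring $23,800. Sum = $127,150.
Difference $127,200 − $127,150 = +$50 applied to largest clients served (Valley Recovery): Valley Recovery becomes $52,300.

Bellamy Advocacy: $5,600 · Winslow Nutrition: $33,650 · Valley Recovery: $52,300 · Central Wellness: $11,850 · Lakeview Mentoring: $23,800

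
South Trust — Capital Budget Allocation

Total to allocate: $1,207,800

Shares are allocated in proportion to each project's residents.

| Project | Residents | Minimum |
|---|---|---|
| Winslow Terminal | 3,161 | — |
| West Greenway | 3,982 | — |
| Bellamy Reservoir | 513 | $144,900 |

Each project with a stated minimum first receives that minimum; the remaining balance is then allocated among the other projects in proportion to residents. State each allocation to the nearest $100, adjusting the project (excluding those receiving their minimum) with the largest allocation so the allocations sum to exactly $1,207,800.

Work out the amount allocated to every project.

Winslow Terminal: $470,400 · West Greenway: $592,500 · Bellamy Reservoir: $144,900

Minimums first: Bellamy Reservoir $144,900. Residual $1,062,900.
Residual split over remaining residents 7,143: Winslow Terminal 470,366.36 → $470,400; West Greenway 592,533.64 → $592,500.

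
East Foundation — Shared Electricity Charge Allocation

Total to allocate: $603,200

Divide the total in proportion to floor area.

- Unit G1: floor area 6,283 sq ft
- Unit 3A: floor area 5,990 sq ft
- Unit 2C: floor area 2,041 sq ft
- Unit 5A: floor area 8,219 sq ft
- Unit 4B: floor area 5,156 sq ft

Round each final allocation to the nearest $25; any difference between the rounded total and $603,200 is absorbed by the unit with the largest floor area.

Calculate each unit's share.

Combined floor area = 27,689.
Pro-rata amounts: Unit G1 6,283/27,689 × $603,200 = 136,874.05; Unit 3A 5,990/27,689 × $603,200 = 130,491.10; Unit 2C 2,041/27,689 × $603,200 = 44,462.83; Unit 5A 8,219/27,689 × $603,200 = 179,049.47; Unit 4B 5,156/27,689 × $603,200 = 112,322.55.
After rounding ($25): Unit G1 $136,875; Unit 3A $130,500; Unit 2C $44,475; Unit 5A $179,050; Unit 4B $112,325. Sum = $603,225.
Difference $603,200 − $603,225 = −$25 applied to largest floor area (Unit 5A): Unit 5A becomes $179,025.

Unit G1: $136,875 | Unit 3A: $130,500 | Unit 2C: $44,475 | Unit 5A: $179,025 | Unit 4B: $112,325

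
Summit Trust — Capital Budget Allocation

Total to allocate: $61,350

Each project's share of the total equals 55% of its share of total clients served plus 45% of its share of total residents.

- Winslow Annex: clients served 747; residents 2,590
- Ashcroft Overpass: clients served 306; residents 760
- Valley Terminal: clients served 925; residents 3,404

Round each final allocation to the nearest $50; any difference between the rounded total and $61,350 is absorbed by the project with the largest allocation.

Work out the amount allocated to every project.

Winslow Annex: $23,350 · Ashcroft Overpass: $8,350 · Valley Terminal: $29,650

Totals — clients served 1,978, residents 6,754.
Composite weights (55% clients served + 45% residents): Winslow Annex 0.3803; Ashcroft Overpass 0.1357; Valley Terminal 0.4840.
Pro-rata amounts: Winslow Annex 23,329.82; Ashcroft Overpass 8,326.58; Valley Terminal 29,693.60.
Rounded to nearest $50: Winslow Annex $23,350; Ashcroft Overpass $8,350; Valley Terminal $29,700. Sum = $61,400.
Difference $61,350 − $61,400 = −$50 applied to largest allocation (Valley Terminal): Valley Terminal becomes $29,650.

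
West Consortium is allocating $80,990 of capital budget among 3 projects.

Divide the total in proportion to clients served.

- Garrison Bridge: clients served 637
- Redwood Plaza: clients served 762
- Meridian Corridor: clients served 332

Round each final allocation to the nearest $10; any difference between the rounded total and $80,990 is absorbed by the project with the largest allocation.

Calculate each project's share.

Garrison Bridge: $29,800; Redwood Plaza: $35,660; Meridian Corridor: $15,530

Sum of clients served: 1,731.
Proportional shares: Garrison Bridge 637/1,731 × $80,990 = 29,803.95; Redwood Plaza 762/1,731 × $80,990 = 35,652.44; Meridian Corridor 332/1,731 × $80,990 = 15,533.61.
Rounded to nearest $10: Garrison Bridge $29,800; Redwood Plaza $35,650; Meridian Corridor $15,530. Sum = $80,980.
Difference $80,990 − $80,980 = +$10 applied to largest allocation (Redwood Plaza): Redwood Plaza becomes $35,660.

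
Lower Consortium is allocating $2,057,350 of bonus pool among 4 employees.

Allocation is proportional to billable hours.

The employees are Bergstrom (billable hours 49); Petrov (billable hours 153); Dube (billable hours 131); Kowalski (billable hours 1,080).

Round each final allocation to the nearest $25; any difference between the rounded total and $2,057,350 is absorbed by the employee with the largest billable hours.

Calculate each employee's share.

Total billable hours = 1,413.
Raw shares: Bergstrom 49/1,413 × $2,057,350 = 71,344.76; Petrov 153/1,413 × $2,057,350 = 222,770.38; Dube 131/1,413 × $2,057,350 = 190,738.04; Kowalski 1,080/1,413 × $2,057,350 = 1,572,496.82.
After rounding ($25): Bergstrom $71,350; Petrov $222,775; Dube $190,750; Kowalski $1,572,500. Sum = $2,057,375.
Difference $2,057,350 − $2,057,375 = −$25 applied to largest billable hours (Kowalski): Kowalski becomes $1,572,475.

Bergstrom: $71,350; Petrov: $222,775; Dube: $190,750; Kowalski: $1,572,475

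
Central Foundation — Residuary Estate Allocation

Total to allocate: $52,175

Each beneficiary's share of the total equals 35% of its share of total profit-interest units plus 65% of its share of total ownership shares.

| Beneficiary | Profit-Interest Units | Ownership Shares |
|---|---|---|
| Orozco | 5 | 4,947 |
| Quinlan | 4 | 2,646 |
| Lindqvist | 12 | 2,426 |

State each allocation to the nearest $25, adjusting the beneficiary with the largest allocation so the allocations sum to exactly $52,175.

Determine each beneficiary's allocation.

Profit-interest units total 21; ownership shares total 10,019.
Composite weights (35% profit-interest units + 65% ownership shares): Orozco 0.4043; Quinlan 0.2383; Lindqvist 0.3574.
Pro-rata amounts: Orozco 21,093.23; Quinlan 12,434.89; Lindqvist 18,646.87.
At nearest $25: Orozco $21,100; Quinlan $12,425; Lindqvist $18,650. Sum = $52,175.
No rounding difference to absorb.

Orozco: $21,100; Quinlan: $12,425; Lindqvist: $18,650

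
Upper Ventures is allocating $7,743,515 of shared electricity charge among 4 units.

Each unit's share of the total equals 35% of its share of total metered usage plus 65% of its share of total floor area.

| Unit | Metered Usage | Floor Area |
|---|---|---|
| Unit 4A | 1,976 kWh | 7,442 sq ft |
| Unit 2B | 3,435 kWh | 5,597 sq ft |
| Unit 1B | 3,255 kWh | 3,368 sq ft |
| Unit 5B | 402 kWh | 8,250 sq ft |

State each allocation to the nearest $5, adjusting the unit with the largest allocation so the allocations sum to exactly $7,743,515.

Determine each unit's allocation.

Totals — metered usage 9,068, floor area 24,657.
Composite weights (35% metered usage + 65% floor area): Unit 4A 0.2725; Unit 2B 0.2801; Unit 1B 0.2144; Unit 5B 0.2330.
Pro-rata amounts: Unit 4A 2,109,734.87; Unit 2B 2,169,174.92; Unit 1B 1,660,366.37; Unit 5B 1,804,238.84.
Rounded to nearest $5: Unit 4A $2,109,735; Unit 2B $2,169,175; Unit 1B $1,660,365; Unit 5B $1,804,240. Sum = $7,743,515.
Sum already equals the total — no adjustment.

Unit 4A: $2,109,735 · Unit 2B: $2,169,175 · Unit 1B: $1,660,365 · Unit 5B: $1,804,240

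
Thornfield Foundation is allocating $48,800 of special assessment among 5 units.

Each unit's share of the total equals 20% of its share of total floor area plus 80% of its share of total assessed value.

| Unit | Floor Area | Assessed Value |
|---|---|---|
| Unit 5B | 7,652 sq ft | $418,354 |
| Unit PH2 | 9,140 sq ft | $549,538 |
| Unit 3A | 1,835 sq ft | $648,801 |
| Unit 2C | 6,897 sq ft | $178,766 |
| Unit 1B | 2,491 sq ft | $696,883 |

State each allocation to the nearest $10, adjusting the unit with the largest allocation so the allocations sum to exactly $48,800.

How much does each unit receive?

Unit 5B: $9,220 · Unit PH2: $11,800 · Unit 3A: $10,800 · Unit 2C: $5,200 · Unit 1B: $11,780

Totals — floor area 28,015, assessed value 2,492,342.
Composite weights (20% floor area + 80% assessed value): Unit 5B 0.1889; Unit PH2 0.2416; Unit 3A 0.2214; Unit 2C 0.1066; Unit 1B 0.2415.
Proportional shares: Unit 5B 9,218.93; Unit PH2 11,792.19; Unit 3A 10,802.09; Unit 2C 5,203.00; Unit 1B 11,783.79.
After rounding ($10): Unit 5B $9,220; Unit PH2 $11,790; Unit 3A $10,800; Unit 2C $5,200; Unit 1B $11,780. Sum = $48,790.
Difference $48,800 − $48,790 = +$10 applied to largest allocation (Unit PH2): Unit PH2 becomes $11,800.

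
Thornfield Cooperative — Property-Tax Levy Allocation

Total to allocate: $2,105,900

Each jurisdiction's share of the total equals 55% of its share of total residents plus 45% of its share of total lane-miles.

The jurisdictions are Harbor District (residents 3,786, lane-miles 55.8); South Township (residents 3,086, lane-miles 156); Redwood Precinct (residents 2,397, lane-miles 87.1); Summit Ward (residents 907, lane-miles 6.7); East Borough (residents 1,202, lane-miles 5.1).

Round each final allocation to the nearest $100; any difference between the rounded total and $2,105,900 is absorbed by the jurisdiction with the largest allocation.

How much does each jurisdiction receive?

Totals — residents 11,378, lane-miles 310.7.
Combined weights (55% residents + 45% lane-miles): Harbor District 0.2638; South Township 0.3751; Redwood Precinct 0.2420; Summit Ward 0.0535; East Borough 0.0655.
Proportional shares: Harbor District 555,596.61; South Township 789,955.24; Redwood Precinct 509,667.75; Summit Ward 112,765.21; East Borough 137,915.19.
Rounded to nearest $100: Harbor District $555,600; South Township $790,000; Redwood Precinct $509,700; Summit Ward $112,800; East Borough $137,900. Sum = $2,106,000.
Difference $2,105,900 − $2,106,000 = −$100 applied to largest allocation (South Township): South Township becomes $789,900.

Harbor District: $555,600 | South Township: $789,900 | Redwood Precinct: $509,700 | Summit Ward: $112,800 | East Borough: $137,900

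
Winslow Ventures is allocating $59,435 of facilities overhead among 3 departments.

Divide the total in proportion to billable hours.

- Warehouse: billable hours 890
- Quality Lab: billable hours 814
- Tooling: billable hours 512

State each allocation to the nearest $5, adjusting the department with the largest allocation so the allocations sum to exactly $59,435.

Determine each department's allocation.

Warehouse: $23,875 · Quality Lab: $21,830 · Tooling: $13,730

Billable hours total: 2,216.
Unrounded shares: Warehouse 890/2,216 × $59,435 = 23,870.56; Quality Lab 814/2,216 × $59,435 = 21,832.17; Tooling 512/2,216 × $59,435 = 13,732.27.
At nearest $5: Warehouse $23,870; Quality Lab $21,830; Tooling $13,730. Sum = $59,430.
Difference $59,435 − $59,430 = +$5 applied to largest allocation (Warehouse): Warehouse becomes $23,875.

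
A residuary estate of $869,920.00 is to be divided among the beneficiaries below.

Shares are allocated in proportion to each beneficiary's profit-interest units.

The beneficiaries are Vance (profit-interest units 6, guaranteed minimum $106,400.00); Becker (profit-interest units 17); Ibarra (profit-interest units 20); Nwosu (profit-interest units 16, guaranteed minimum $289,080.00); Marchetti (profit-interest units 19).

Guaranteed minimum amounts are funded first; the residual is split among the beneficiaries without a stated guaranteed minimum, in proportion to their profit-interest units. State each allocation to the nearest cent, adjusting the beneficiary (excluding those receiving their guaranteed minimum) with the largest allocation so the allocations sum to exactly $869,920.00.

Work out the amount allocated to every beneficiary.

Minimums first: Vance $106,400.00; Nwosu $289,080.00. Remaining pool $474,440.00.
Remaining pool split over remaining profit-interest units 56: Becker 144,026.4286 → $144,026.43; Ibarra 169,442.8571 → $169,442.86; Marchetti 160,970.7143 → $160,970.71.

Vance: $106,400.00 | Becker: $144,026.43 | Ibarra: $169,442.86 | Nwosu: $289,080.00 | Marchetti: $160,970.71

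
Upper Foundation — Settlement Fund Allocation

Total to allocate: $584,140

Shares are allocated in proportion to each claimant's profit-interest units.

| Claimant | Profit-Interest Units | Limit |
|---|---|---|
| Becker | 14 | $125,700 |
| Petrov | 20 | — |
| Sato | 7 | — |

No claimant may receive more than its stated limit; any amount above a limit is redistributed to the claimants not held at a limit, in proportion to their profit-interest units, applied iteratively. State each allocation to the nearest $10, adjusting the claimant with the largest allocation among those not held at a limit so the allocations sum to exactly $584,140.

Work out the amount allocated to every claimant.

Becker: $125,700 | Petrov: $339,590 | Sato: $118,850

Combined profit-interest units = 41.
Unconstrained shares: Becker 199,462.44; Petrov 284,946.34; Sato 99,731.22.
Capped: Becker ($125,700); balance $458,440 reallocated over remaining profit-interest units 27.
Remaining shares: Petrov 339,585.19 → $339,590; Sato 118,854.81 → $118,850.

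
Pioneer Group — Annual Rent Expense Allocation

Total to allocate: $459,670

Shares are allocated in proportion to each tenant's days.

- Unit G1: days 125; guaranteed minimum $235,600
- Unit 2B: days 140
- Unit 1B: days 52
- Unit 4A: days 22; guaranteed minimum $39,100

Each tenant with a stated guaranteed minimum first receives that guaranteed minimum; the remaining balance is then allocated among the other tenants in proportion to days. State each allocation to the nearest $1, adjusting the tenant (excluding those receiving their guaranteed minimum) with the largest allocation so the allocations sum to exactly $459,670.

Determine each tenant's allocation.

Minimums first: Unit G1 $235,600; Unit 4A $39,100. Residual $184,970.
Residual split over remaining days 192: Unit 2B 134,873.96 → $134,874; Unit 1B 50,096.04 → $50,096.

Unit G1: $235,600 · Unit 2B: $134,874 · Unit 1B: $50,096 · Unit 4A: $39,100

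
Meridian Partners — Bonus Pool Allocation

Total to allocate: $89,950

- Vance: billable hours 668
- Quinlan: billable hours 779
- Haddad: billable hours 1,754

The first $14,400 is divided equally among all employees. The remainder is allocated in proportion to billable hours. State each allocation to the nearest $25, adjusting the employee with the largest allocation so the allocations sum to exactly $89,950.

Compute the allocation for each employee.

Vance: $20,575 | Quinlan: $23,175 | Haddad: $46,200

$14,400 shared equally gives $4,800 per employee.
Remainder $75,550 by billable hours (total 3,201): Vance 15,766.14 → $15,775; Quinlan 18,385.96 → $18,375; Haddad 41,397.91 → $41,400.
Totals: Vance $4,800 + $15,775 = $20,575; Quinlan $4,800 + $18,375 = $23,175; Haddad $4,800 + $41,400 = $46,200.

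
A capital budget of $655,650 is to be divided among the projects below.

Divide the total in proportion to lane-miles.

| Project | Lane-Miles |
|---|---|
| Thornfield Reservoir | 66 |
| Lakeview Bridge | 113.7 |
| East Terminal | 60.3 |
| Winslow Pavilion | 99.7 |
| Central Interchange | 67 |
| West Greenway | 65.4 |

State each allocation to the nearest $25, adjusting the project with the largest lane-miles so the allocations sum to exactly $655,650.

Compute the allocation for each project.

Thornfield Reservoir: $91,650 | Lakeview Bridge: $157,900 | East Terminal: $83,750 | Winslow Pavilion: $138,475 | Central Interchange: $93,050 | West Greenway: $90,825

Lane-miles total: 66 + 113.7 + 60.3 + 99.7 + 67 + 65.4 = 472.1.
Pro-rata amounts: Thornfield Reservoir 91,660.45; Lakeview Bridge 157,905.96; East Terminal 83,744.32; Winslow Pavilion 138,462.84; Central Interchange 93,049.25; West Greenway 90,827.18.
After rounding ($25): Thornfield Reservoir $91,650; Lakeview Bridge $157,900; East Terminal $83,750; Winslow Pavilion $138,475; Central Interchange $93,050; West Greenway $90,825. Sum = $655,650.
Rounded total matches; no reconciliation needed.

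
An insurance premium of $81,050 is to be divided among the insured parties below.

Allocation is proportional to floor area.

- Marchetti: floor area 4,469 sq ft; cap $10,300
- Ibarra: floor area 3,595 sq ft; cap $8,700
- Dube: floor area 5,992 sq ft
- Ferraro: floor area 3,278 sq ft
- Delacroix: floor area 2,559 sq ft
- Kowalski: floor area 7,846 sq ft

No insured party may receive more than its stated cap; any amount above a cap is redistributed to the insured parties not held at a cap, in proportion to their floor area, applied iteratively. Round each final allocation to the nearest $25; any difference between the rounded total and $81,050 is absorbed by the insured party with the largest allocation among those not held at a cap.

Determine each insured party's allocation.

Sum of floor area: 27,739.
Pro-rata shares before constraints: Marchetti 13,057.88; Ibarra 10,504.15; Dube 17,507.90; Ferraro 9,577.92; Delacroix 7,477.09; Kowalski 22,925.06.
Capped: Marchetti ($10,300), Ibarra ($8,700); residual $62,050 reallocated over remaining floor area 19,675.
Redistributed shares: Dube 18,897.26 → $18,900; Ferraro 10,337.99 → $10,350; Delacroix 8,070.44 → $8,075; Kowalski 24,744.31 → $24,750.
Rounding difference −$25 applied to Kowalski → $24,725.

Marchetti: $10,300; Ibarra: $8,700; Dube: $18,900; Ferraro: $10,350; Delacroix: $8,075; Kowalski: $24,725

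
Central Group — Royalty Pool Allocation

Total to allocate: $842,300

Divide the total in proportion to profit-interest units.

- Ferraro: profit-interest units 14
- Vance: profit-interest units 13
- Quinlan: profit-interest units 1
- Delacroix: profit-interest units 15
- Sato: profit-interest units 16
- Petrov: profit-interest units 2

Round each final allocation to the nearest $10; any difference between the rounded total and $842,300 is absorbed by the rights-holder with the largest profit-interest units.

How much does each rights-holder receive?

Ferraro: $193,310 · Vance: $179,510 · Quinlan: $13,810 · Delacroix: $207,120 · Sato: $220,930 · Petrov: $27,620

Sum of profit-interest units: 14 + 13 + 1 + 15 + 16 + 2 = 61.
Pro-rata amounts: Ferraro 193,314.75; Vance 179,506.56; Quinlan 13,808.20; Delacroix 207,122.95; Sato 220,931.15; Petrov 27,616.39.
After rounding ($10): Ferraro $193,310; Vance $179,510; Quinlan $13,810; Delacroix $207,120; Sato $220,930; Petrov $27,620. Sum = $842,300.
Rounded total matches; no reconciliation needed.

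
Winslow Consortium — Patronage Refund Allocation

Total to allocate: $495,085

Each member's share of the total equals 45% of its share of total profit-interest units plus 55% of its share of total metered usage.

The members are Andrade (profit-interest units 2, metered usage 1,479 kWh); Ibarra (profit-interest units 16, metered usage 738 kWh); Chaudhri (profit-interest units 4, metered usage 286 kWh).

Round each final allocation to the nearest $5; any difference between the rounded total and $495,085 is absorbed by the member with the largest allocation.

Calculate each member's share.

Profit-interest units total 22; metered usage total 2,503.
Blended shares (45% profit-interest units + 55% metered usage): Andrade 0.3659; Ibarra 0.4894; Chaudhri 0.1447.
Proportional shares: Andrade 181,151.16; Ibarra 242,313.48; Chaudhri 71,620.37.
Rounded to nearest $5: Andrade $181,150; Ibarra $242,315; Chaudhri $71,620. Sum = $495,085.
Sum already equals the total — no adjustment.

Andrade: $181,150; Ibarra: $242,315; Chaudhri: $71,620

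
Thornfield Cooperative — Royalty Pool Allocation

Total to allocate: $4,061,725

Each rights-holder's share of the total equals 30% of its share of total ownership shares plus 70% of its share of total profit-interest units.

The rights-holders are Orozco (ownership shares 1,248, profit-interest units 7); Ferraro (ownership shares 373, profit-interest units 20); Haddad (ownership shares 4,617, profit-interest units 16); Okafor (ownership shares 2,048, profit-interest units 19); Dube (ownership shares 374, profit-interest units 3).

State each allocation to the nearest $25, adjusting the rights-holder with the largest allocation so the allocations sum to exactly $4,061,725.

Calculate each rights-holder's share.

Ownership shares total 8,660; profit-interest units total 65.
Blended shares (30% ownership shares + 70% profit-interest units): Orozco 0.1186; Ferraro 0.2283; Haddad 0.3322; Okafor 0.2756; Dube 0.0453.
Proportional shares: Orozco 481,793.18; Ferraro 927,316.57; Haddad 1,349,507.95; Okafor 1,119,258.15; Dube 183,849.16.
After rounding ($25): Orozco $481,800; Ferraro $927,325; Haddad $1,349,500; Okafor $1,119,250; Dube $183,850. Sum = $4,061,725.
No rounding difference to absorb.

Orozco: $481,800 | Ferraro: $927,325 | Haddad: $1,349,500 | Okafor: $1,119,250 | Dube: $183,850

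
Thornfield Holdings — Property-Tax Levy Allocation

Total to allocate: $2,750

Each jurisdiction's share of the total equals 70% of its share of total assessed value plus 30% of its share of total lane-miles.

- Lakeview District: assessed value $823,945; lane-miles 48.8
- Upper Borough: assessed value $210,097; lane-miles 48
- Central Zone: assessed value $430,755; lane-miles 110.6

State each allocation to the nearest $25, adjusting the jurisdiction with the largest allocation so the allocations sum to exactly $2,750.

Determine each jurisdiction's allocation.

Totals — assessed value 1,464,797, lane-miles 207.4.
Blended shares (70% assessed value + 30% lane-miles): Lakeview District 0.4643; Upper Borough 0.1698; Central Zone 0.3658.
Proportional shares: Lakeview District 1,276.93; Upper Borough 467.04; Central Zone 1,006.03.
At nearest $25: Lakeview District $1,275; Upper Borough $475; Central Zone $1,000. Sum = $2,750.
Rounded total matches; no reconciliation needed.

Lakeview District: $1,275 · Upper Borough: $475 · Central Zone: $1,000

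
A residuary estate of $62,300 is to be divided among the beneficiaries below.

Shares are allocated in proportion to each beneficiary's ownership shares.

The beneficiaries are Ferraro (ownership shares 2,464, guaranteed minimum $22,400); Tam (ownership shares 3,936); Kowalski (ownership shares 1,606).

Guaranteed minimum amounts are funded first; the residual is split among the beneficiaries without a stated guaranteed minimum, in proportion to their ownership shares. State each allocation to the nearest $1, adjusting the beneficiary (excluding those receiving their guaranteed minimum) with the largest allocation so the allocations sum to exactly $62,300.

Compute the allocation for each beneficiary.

Fund the minimums — Ferraro $22,400. Balance $39,900.
Balance split over remaining ownership shares 5,542: Tam 28,337.495 → $28,337; Kowalski 11,562.505 → $11,563.

Ferraro: $22,400 | Tam: $28,337 | Kowalski: $11,563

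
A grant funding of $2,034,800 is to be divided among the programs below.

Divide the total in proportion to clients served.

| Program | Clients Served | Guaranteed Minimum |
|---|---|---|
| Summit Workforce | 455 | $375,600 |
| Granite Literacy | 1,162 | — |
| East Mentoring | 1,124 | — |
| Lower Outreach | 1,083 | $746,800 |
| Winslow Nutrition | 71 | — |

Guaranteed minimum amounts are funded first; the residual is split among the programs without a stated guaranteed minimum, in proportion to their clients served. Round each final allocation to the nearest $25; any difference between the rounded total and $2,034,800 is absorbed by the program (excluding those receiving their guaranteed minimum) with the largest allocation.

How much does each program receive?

Summit Workforce: $375,600 | Granite Literacy: $449,825 | East Mentoring: $435,100 | Lower Outreach: $746,800 | Winslow Nutrition: $27,475

Minimums first: Summit Workforce $375,600; Lower Outreach $746,800. Residual $912,400.
Residual split over remaining clients served 2,357: Granite Literacy 449,812.81 → $449,825; East Mentoring 435,102.93 → $435,100; Winslow Nutrition 27,484.26 → $27,475.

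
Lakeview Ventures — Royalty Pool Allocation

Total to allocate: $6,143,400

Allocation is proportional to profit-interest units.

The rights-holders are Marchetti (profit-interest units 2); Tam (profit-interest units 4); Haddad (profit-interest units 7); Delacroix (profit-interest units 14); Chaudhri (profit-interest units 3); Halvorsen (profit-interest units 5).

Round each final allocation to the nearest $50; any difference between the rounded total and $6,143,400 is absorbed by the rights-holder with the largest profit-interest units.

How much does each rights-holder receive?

Profit-interest units total: 35.
Proportional shares: Marchetti 2/35 × $6,143,400 = 351,051.43; Tam 4/35 × $6,143,400 = 702,102.86; Haddad 7/35 × $6,143,400 = 1,228,680.00; Delacroix 14/35 × $6,143,400 = 2,457,360.00; Chaudhri 3/35 × $6,143,400 = 526,577.14; Halvorsen 5/35 × $6,143,400 = 877,628.57.
Rounded to nearest $50: Marchetti $351,050; Tam $702,100; Haddad $1,228,700; Delacroix $2,457,350; Chaudhri $526,600; Halvorsen $877,650. Sum = $6,143,450.
Difference $6,143,400 − $6,143,450 = −$50 applied to largest profit-interest units (Delacroix): Delacroix becomes $2,457,300.

Marchetti: $351,050; Tam: $702,100; Haddad: $1,228,700; Delacroix: $2,457,300; Chaudhri: $526,600; Halvorsen: $877,650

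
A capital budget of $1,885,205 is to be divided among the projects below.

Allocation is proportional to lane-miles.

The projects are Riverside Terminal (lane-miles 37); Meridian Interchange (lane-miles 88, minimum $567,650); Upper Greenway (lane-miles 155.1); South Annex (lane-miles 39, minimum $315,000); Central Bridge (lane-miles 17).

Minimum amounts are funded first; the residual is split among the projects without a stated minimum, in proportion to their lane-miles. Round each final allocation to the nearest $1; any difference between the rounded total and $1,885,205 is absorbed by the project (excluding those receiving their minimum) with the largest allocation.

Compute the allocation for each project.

Riverside Terminal: $177,401 · Meridian Interchange: $567,650 · Upper Greenway: $743,645 · South Annex: $315,000 · Central Bridge: $81,509

Minimums first: Meridian Interchange $567,650; South Annex $315,000. Remaining pool $1,002,555.
Remaining pool split over remaining lane-miles 209.1: Riverside Terminal 177,400.93 → $177,401; Upper Greenway 743,645.53 → $743,646; Central Bridge 81,508.54 → $81,509.
Rounding difference −$1 applied to Upper Greenway → $743,645.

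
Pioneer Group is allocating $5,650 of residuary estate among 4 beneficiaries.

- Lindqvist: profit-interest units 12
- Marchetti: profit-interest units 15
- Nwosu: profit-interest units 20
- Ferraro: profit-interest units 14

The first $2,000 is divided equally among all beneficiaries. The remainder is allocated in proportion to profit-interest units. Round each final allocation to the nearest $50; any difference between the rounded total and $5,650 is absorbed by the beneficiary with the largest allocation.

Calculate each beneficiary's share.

Equal tier: $2,000 ÷ 4 = $500 apiece.
Remainder $3,650 by profit-interest units (total 61): Lindqvist 718.03 → $700; Marchetti 897.54 → $900; Nwosu 1,196.72 → $1,200; Ferraro 837.70 → $850.
Totals: Lindqvist $500 + $700 = $1,200; Marchetti $500 + $900 = $1,400; Nwosu $500 + $1,200 = $1,700; Ferraro $500 + $850 = $1,350.

Lindqvist: $1,200 · Marchetti: $1,400 · Nwosu: $1,700 · Ferraro: $1,350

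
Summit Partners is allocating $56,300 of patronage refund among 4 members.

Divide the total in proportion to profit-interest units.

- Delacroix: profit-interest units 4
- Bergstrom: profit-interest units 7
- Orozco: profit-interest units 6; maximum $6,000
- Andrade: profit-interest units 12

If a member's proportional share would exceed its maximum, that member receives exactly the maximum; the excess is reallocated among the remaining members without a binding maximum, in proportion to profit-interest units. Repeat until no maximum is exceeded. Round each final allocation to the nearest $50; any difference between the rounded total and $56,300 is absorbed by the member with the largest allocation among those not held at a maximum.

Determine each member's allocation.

Combined profit-interest units = 29.
Unconstrained shares: Delacroix 7,765.52; Bergstrom 13,589.66; Orozco 11,648.28; Andrade 23,296.55.
Capped: Orozco ($6,000); residual $50,300 reallocated over remaining profit-interest units 23.
Shares after redistribution: Delacroix 8,747.83 → $8,750; Bergstrom 15,308.70 → $15,300; Andrade 26,243.48 → $26,250.

Delacroix: $8,750; Bergstrom: $15,300; Orozco: $6,000; Andrade: $26,250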